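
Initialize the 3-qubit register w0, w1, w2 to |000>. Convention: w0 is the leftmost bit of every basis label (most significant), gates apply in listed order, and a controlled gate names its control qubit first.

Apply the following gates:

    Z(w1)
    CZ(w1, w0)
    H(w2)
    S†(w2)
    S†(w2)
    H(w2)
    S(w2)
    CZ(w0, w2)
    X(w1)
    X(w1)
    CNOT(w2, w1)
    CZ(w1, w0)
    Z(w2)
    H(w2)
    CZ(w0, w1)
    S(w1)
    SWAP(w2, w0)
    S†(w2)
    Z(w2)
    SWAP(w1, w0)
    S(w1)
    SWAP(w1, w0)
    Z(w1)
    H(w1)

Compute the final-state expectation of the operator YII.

In the final state, YII has expectation -1. Key observation: gates 9-10 undo each other exactly, leaving only the rest of the circuit to track.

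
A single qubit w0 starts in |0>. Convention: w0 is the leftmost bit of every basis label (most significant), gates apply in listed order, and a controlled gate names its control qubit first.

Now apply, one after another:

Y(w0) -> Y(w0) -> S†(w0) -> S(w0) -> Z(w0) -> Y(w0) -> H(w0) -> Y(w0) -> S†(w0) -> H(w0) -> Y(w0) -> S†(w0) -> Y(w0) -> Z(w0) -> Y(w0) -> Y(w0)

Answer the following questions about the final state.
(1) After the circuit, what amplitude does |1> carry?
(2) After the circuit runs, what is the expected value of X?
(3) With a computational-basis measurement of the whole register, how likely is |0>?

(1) The final state's coefficient on |1> equals 1/2 + I/2.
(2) The observable X averages to 1.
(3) A full measurement returns |0> with probability 1/2.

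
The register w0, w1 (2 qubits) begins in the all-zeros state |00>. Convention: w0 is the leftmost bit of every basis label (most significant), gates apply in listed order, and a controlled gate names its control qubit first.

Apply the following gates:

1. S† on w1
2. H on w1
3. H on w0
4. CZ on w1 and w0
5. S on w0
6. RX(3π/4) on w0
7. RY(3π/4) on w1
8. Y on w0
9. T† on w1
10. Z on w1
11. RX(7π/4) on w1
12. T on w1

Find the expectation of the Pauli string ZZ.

The expectation value of ZZ is 1/2.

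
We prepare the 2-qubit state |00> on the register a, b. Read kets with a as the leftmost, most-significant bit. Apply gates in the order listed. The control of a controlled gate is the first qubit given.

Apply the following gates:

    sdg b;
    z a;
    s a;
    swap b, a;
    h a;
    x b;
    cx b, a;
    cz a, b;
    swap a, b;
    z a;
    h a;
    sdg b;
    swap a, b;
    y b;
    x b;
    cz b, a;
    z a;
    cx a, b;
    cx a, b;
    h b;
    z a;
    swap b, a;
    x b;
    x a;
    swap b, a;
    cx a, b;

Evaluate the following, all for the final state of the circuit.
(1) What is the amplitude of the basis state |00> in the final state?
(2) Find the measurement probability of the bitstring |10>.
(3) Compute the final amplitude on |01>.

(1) The amplitude on |00> is sqrt(2)/2.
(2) Outcome |10> occurs with probability 1/2.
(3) |01> carries amplitude 0 in the final state.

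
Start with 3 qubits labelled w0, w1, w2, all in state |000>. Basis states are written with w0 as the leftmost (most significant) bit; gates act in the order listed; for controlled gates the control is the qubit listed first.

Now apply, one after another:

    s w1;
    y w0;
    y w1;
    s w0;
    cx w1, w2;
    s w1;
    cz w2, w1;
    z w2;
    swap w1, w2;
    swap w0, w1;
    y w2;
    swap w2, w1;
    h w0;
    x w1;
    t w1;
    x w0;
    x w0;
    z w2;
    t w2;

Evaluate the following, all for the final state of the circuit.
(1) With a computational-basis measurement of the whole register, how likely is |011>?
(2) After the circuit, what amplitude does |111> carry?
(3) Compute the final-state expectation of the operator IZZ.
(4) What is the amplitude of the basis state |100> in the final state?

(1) Outcome |011> occurs with probability 1/2.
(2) |111> carries amplitude sqrt(2)/2 in the final state.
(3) In the final state, IZZ has expectation 1.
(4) |100> carries amplitude 0 in the final state.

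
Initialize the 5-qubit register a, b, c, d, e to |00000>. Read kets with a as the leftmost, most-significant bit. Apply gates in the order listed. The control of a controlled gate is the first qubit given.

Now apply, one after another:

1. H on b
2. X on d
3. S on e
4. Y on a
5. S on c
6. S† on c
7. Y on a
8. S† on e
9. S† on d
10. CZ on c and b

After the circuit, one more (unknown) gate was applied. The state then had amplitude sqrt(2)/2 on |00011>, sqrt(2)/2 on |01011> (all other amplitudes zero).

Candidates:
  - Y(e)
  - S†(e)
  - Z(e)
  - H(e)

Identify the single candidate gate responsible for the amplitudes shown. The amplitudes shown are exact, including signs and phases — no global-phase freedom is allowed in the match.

The applied gate was Y(e).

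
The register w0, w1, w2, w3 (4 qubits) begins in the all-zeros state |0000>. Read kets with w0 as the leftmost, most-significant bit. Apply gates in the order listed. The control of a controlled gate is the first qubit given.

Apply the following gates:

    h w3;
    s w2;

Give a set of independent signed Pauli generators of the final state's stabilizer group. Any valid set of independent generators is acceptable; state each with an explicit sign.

One valid set of independent stabilizer generators is +IIIX, +ZIII, +IZII, +IIZI (any independent generating set of the same group is equally correct).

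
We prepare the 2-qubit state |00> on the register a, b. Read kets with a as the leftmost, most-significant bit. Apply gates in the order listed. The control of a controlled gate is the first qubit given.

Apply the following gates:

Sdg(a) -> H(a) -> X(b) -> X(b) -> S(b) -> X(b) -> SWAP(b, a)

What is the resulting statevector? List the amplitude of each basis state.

The resulting statevector has amplitude 0 on |00>, 0 on |01>, sqrt(2)/2 on |10>, sqrt(2)/2 on |11>.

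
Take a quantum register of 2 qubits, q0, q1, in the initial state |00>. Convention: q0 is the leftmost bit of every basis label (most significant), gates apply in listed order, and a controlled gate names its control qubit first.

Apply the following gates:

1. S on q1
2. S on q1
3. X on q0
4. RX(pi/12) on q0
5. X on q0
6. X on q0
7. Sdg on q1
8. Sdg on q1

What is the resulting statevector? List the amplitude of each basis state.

After the circuit, the state carries amplitude -I*sqrt(sqrt(2) + 2)/4 + I*sqrt(6 - 3*sqrt(2))/4 on |00>, 0 on |01>, sqrt(2 - sqrt(2))/4 + sqrt(3*sqrt(2) + 6)/4 on |10>, 0 on |11>.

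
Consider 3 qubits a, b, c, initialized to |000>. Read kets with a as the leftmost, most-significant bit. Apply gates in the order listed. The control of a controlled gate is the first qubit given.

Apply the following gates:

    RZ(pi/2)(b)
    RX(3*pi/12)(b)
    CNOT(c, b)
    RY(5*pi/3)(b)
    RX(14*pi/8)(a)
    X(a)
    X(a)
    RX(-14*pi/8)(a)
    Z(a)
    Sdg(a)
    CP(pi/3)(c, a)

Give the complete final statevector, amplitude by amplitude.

The final amplitudes are sqrt(2 - sqrt(2))*exp(I*pi/4)/4 + sqrt(3*sqrt(2) + 6)*exp(3*I*pi/4)/4 on |000>, -sqrt(sqrt(2) + 2)*exp(3*I*pi/4)/4 + sqrt(6 - 3*sqrt(2))*exp(I*pi/4)/4 on |010>, and 0 on every other basis state. Key observation: gates 5-8 undo each other exactly, leaving only the rest of the circuit to track.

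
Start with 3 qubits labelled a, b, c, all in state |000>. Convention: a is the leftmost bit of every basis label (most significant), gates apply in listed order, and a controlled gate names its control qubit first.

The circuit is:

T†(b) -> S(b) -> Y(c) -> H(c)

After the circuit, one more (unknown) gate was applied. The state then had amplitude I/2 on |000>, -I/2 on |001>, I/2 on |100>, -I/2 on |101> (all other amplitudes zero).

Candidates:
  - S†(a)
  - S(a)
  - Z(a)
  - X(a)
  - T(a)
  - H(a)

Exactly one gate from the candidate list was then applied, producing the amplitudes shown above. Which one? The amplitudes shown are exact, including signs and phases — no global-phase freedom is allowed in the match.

The applied gate was H(a).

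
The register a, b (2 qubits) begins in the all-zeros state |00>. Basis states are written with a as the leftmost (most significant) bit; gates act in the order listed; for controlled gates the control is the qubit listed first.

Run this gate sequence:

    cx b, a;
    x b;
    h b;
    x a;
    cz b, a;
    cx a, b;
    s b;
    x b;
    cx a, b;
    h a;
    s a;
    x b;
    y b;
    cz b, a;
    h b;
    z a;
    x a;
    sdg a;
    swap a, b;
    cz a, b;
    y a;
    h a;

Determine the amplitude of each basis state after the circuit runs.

The resulting statevector has amplitude -1/2 on |00>, -I/2 on |01>, -I/2 on |10>, 1/2 on |11>.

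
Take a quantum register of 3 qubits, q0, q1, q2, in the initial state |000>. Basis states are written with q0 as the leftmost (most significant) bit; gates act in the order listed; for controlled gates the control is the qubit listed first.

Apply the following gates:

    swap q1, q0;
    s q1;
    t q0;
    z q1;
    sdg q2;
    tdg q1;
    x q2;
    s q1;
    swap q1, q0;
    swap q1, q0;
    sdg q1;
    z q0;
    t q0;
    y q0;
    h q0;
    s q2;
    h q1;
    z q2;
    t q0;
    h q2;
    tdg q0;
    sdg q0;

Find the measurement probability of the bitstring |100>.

A full measurement returns |100> with probability 1/8. Key observation: the block from step 9 through step 10 cancels to the identity and can be dropped.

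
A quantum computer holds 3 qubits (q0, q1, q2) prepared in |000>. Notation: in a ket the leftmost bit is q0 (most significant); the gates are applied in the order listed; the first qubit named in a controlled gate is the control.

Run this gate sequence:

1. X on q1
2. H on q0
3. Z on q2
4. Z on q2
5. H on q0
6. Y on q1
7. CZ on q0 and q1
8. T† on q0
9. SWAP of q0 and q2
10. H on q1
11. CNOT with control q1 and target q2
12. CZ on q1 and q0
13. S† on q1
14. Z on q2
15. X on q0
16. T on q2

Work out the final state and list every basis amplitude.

The final amplitudes are -sqrt(2)*I/2 on |100>, sqrt(2)*exp(I*pi/4)/2 on |111>, and 0 on every other basis state. Key observation: the block from step 2 through step 5 cancels to the identity and can be dropped.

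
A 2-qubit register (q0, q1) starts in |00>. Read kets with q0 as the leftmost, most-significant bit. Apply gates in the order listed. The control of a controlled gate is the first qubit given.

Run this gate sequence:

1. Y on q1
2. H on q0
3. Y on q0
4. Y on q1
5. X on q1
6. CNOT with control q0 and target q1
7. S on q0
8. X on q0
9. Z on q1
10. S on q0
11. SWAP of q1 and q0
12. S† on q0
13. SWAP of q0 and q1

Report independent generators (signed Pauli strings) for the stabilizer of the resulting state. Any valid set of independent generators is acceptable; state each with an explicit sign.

One valid set of independent stabilizer generators is -XY, +ZZ (any independent generating set of the same group is equally correct).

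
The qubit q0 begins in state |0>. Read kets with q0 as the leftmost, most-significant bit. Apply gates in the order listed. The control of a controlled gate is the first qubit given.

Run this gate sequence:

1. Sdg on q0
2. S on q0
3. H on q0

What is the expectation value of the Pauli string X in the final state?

The observable X averages to 1.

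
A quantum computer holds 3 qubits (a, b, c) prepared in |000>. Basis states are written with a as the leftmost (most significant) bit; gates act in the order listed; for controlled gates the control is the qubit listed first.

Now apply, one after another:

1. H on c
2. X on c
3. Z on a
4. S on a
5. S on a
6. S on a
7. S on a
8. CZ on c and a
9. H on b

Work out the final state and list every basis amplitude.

After the circuit, the state carries amplitude 1/2 on |000>, 1/2 on |001>, 1/2 on |010>, 1/2 on |011>, 0 on |100>, 0 on |101>, 0 on |110>, 0 on |111>. Key observation: gates 4-7 undo each other exactly, leaving only the rest of the circuit to track.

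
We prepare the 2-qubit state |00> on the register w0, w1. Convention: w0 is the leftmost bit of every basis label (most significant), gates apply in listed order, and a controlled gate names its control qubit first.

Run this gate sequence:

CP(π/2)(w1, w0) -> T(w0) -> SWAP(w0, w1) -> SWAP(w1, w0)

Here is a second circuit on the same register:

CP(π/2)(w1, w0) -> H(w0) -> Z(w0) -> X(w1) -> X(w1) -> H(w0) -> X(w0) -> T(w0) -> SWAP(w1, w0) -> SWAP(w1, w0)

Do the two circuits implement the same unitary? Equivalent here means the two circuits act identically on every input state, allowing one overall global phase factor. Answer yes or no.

Yes: on every input state the two circuits agree up to one overall phase factor.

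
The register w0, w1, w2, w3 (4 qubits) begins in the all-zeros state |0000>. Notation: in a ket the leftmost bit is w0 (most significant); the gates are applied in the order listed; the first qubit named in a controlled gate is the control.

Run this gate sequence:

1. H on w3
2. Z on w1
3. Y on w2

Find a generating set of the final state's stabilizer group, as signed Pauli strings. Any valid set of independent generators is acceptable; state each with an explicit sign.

One valid set of independent stabilizer generators is +IIIX, +ZIII, +IZII, -IIZI (any independent generating set of the same group is equally correct).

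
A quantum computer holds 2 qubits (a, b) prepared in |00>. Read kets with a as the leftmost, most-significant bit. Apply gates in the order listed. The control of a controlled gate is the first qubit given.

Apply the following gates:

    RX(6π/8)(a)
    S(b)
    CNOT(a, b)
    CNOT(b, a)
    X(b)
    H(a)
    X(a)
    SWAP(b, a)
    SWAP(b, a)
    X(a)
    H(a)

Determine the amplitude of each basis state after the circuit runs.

The final amplitudes are -I*sqrt(sqrt(2) + 2)/2 on |00>, sqrt(2 - sqrt(2))/2 on |01>, 0 on |10>, 0 on |11>. Key observation: the block from step 6 through step 11 cancels to the identity and can be dropped.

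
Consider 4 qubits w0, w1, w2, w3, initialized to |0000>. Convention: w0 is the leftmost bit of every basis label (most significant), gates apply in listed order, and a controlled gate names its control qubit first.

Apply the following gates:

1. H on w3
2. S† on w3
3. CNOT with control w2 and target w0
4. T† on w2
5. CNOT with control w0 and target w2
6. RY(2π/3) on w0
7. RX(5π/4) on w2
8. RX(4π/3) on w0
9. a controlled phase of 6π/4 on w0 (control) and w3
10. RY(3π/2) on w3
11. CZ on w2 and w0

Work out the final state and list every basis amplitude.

The final amplitudes are (-2 - I)*sqrt(2 - sqrt(2))/8 on |0000>, (-1 + 2*I)*sqrt(2 - sqrt(2))/8 on |0001>, (1 - 2*I)*sqrt(sqrt(2) + 2)/8 on |0010>, (-2 - I)*sqrt(sqrt(2) + 2)/8 on |0011>, 0 on |0100>, 0 on |0101>, 0 on |0110>, 0 on |0111>, 0 on |1000>, sqrt(6 - 3*sqrt(2))/8 + I*sqrt(6 - 3*sqrt(2))/8 on |1001>, 0 on |1010>, (1/8 - I/8)*sqrt(3*sqrt(2) + 6) on |1011>, 0 on |1100>, 0 on |1101>, 0 on |1110>, 0 on |1111>.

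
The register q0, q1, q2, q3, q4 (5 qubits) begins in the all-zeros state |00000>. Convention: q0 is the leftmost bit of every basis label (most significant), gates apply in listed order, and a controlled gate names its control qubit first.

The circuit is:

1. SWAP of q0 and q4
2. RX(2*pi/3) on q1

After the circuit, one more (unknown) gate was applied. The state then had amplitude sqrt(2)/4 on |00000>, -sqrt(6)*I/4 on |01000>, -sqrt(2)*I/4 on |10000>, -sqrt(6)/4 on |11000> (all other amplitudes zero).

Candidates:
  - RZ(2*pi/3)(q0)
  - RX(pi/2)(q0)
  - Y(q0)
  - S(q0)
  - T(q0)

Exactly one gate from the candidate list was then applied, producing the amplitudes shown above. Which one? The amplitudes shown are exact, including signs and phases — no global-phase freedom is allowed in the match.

It was RX(pi/2)(q0) that produced the state shown.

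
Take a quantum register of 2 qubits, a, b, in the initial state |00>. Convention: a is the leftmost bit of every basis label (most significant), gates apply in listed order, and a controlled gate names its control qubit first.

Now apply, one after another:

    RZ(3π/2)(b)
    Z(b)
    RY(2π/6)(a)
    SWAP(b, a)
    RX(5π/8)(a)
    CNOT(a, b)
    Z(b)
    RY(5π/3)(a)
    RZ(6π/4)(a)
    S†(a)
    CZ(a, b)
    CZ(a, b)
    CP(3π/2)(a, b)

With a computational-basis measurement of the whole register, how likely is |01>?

A full measurement returns |01> with probability 3/16. Key observation: gates 11-12 undo each other exactly, leaving only the rest of the circuit to track.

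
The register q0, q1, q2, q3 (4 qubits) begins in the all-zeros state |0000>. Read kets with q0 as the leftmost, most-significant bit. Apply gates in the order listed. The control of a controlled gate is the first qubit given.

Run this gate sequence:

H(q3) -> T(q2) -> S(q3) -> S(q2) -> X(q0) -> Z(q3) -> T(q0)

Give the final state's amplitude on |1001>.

|1001> carries amplitude -sqrt(2)*exp(3*I*pi/4)/2 in the final state.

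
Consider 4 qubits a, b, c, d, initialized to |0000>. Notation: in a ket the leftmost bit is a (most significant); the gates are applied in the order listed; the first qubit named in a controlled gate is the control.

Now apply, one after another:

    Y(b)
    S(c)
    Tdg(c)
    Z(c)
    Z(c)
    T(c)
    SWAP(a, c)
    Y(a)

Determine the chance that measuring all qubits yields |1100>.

A full measurement returns |1100> with probability 1. Key observation: steps 3-6 multiply out to the identity, so the circuit reduces to the remaining gates.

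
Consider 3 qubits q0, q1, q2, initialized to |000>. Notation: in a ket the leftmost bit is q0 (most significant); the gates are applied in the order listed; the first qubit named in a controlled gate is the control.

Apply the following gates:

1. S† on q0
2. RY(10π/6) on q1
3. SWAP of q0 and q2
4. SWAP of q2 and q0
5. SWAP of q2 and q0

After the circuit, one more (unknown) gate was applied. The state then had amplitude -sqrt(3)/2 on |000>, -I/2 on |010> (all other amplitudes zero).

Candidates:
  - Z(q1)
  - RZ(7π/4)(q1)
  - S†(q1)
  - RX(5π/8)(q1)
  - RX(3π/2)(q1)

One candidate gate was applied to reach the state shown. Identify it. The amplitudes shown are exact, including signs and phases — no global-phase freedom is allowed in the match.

It was S†(q1) that produced the state shown. Key observation: steps 4-5 multiply out to the identity, so the circuit reduces to the remaining gates.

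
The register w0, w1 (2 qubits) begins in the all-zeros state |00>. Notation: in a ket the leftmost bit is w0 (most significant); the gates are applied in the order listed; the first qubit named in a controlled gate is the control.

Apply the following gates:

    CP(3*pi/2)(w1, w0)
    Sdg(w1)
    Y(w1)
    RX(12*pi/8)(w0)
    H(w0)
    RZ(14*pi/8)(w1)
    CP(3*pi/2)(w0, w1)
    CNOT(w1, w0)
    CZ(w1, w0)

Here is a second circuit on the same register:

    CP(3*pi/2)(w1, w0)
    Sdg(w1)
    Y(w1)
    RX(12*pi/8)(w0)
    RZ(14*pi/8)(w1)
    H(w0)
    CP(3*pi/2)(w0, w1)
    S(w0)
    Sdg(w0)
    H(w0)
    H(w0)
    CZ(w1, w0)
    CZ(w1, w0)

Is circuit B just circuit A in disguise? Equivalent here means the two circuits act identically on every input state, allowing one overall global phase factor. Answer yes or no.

No, they are not equivalent — no single phase factor reconciles the two unitaries.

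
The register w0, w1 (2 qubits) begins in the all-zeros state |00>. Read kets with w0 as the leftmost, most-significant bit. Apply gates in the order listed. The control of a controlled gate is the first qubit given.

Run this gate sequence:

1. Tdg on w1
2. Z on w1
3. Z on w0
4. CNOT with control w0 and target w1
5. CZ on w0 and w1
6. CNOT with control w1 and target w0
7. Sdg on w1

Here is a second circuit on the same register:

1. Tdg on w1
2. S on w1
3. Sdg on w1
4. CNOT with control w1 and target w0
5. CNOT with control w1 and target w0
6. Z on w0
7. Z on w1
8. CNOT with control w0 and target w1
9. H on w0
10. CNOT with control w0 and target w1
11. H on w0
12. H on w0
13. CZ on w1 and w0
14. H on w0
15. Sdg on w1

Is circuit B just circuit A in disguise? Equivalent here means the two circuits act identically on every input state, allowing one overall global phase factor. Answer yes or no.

No — the two circuits implement different unitaries, even allowing a global phase.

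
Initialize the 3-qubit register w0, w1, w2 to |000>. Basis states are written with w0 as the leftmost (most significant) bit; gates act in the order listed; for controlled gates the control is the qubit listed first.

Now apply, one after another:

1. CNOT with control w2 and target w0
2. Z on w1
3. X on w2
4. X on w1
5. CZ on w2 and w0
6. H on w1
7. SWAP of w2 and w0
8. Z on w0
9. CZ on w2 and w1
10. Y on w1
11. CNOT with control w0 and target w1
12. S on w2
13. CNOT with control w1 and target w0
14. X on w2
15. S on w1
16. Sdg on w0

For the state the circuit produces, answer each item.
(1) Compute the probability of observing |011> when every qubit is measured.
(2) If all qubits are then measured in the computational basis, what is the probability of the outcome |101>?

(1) A full measurement returns |011> with probability 1/2.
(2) A full measurement returns |101> with probability 1/2.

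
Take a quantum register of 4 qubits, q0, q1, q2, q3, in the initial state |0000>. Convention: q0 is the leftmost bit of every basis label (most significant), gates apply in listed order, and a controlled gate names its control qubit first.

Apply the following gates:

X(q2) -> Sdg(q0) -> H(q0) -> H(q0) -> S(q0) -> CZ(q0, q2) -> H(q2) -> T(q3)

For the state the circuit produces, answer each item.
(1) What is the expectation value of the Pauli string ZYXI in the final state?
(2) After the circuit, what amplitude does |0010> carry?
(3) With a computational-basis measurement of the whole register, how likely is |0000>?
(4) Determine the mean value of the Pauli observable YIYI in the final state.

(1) The observable ZYXI averages to 0. Key observation: gates 2-5 undo each other exactly, leaving only the rest of the circuit to track.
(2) The final state's coefficient on |0010> equals -sqrt(2)/2.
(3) Outcome |0000> occurs with probability 1/2.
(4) The expectation value of YIYI is 0.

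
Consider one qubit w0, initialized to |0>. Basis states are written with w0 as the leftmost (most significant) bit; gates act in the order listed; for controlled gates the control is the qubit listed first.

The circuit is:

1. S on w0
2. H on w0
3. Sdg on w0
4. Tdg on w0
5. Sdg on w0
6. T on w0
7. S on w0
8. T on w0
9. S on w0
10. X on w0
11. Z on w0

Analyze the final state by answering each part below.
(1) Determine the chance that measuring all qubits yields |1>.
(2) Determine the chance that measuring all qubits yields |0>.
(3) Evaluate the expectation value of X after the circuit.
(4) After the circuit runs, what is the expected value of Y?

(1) Outcome |1> occurs with probability 1/2.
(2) Outcome |0> occurs with probability 1/2.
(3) In the final state, X has expectation -sqrt(2)/2.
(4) In the final state, Y has expectation sqrt(2)/2.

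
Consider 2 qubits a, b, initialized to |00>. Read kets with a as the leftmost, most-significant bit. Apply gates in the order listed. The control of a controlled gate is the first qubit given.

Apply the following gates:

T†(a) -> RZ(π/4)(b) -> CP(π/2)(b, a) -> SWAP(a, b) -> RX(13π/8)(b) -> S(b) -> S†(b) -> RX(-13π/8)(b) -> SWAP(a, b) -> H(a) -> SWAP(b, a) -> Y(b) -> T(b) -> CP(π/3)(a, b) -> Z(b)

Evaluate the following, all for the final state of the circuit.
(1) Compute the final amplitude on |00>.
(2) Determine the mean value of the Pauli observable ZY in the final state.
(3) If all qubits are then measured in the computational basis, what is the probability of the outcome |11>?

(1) The amplitude on |00> is -sqrt(2)*exp(3*I*pi/8)/2. Key observation: the block from step 4 through step 9 cancels to the identity and can be dropped.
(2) The observable ZY averages to sqrt(2)/2.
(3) Outcome |11> occurs with probability 0.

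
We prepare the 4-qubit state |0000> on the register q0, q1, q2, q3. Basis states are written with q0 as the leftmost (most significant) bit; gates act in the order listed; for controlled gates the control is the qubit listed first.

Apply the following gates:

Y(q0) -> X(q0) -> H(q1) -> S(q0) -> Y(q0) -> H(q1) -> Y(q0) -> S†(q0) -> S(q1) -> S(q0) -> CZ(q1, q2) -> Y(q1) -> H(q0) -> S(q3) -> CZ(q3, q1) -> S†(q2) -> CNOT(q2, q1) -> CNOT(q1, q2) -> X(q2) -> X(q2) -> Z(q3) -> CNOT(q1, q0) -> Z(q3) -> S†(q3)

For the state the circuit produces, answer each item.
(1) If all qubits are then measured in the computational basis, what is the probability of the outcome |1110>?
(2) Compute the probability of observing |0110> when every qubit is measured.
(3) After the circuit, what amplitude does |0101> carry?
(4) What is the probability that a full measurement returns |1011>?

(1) The probability of measuring |1110> is 1/2. Key observation: gates 19-20 undo each other exactly, leaving only the rest of the circuit to track.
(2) Outcome |0110> occurs with probability 1/2.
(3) The final state's coefficient on |0101> equals 0.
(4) The probability of measuring |1011> is 0.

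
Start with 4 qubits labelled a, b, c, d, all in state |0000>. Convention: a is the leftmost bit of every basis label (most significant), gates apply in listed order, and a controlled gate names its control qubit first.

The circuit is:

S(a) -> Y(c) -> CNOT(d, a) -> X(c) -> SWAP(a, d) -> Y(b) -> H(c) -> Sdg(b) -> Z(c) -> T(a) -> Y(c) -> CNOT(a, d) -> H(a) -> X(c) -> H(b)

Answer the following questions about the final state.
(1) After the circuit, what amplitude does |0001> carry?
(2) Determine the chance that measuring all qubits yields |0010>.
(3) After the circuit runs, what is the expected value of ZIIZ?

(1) |0001> carries amplitude 0 in the final state.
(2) The probability of measuring |0010> is 1/8.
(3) The expectation value of ZIIZ is 0.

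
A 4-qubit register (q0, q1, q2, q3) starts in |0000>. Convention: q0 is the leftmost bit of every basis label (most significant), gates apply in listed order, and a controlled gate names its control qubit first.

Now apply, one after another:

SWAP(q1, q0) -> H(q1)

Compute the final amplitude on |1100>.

|1100> carries amplitude 0 in the final state.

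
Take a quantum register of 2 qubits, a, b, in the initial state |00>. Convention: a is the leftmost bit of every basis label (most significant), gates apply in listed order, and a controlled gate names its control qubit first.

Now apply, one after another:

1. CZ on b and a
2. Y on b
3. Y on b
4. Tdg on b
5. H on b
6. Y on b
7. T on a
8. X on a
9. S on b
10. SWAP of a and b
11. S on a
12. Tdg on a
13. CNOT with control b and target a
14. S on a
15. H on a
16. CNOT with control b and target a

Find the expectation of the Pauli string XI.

In the final state, XI has expectation 0.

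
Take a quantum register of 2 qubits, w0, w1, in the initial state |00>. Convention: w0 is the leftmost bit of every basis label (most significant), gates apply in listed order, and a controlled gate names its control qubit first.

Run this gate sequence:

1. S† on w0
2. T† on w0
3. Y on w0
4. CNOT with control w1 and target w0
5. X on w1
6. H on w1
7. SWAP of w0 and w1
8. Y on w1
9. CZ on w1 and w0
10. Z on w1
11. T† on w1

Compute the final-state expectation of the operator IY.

In the final state, IY has expectation 0.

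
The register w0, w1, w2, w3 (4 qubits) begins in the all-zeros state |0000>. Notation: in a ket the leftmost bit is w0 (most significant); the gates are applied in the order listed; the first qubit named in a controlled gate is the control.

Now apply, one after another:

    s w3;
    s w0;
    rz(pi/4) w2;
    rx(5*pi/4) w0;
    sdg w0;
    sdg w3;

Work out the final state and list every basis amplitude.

After the circuit, the state carries amplitude sqrt(2 - sqrt(2))*exp(7*I*pi/8)/2 on |0000>, sqrt(sqrt(2) + 2)*exp(7*I*pi/8)/2 on |1000>, and 0 on every other basis state.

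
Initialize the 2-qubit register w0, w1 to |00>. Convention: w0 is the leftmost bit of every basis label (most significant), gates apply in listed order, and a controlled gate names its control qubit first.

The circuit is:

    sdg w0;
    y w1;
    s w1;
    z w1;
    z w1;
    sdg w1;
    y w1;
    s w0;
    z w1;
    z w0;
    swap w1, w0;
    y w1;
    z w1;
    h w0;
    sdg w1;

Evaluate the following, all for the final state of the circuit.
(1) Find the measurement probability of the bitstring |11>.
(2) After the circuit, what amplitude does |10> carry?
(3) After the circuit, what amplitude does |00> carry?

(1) Outcome |11> occurs with probability 1/2.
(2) The final state's coefficient on |10> equals 0.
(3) The amplitude on |00> is 0.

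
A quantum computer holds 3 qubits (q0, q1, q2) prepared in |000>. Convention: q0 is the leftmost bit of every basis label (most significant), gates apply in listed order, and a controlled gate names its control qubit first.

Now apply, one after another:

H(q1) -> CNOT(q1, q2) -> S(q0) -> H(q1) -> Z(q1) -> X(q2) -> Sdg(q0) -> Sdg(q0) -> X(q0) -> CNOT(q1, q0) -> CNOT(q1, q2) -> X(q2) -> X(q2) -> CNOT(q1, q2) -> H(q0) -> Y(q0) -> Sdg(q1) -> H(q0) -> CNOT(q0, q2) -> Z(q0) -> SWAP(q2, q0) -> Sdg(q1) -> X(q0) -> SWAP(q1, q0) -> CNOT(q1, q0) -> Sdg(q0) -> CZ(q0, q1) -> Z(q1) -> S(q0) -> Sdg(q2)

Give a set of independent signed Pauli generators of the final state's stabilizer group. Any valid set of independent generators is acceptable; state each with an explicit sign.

The stabilizer group can be generated by +XIY, +IXY, +ZZZ, among other valid generating sets. Key observation: the block from step 11 through step 14 cancels to the identity and can be dropped.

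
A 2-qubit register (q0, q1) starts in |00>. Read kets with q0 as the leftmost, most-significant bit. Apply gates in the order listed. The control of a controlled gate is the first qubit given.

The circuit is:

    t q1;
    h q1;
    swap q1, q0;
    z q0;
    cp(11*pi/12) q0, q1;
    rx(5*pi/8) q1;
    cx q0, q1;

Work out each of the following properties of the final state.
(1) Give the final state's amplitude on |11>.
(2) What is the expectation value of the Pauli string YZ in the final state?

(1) |11> carries amplitude -sqrt(2)*cos(5*pi/16)/2 in the final state.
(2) The expectation value of YZ is sqrt(sqrt(2) + 2)/2.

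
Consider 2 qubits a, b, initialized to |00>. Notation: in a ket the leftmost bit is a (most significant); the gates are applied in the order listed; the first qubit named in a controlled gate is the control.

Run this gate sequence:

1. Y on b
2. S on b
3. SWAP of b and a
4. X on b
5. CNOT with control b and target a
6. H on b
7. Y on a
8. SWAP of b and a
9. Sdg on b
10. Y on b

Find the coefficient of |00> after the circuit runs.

The amplitude on |00> is sqrt(2)*I/2.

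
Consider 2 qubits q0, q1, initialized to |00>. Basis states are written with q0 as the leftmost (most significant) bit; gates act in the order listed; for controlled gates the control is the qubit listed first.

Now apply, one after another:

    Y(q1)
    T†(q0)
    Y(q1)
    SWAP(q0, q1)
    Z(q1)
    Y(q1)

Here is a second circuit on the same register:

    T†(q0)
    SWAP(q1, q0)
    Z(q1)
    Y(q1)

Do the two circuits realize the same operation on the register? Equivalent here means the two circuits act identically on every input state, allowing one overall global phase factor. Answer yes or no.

Yes — the two circuits implement the same unitary up to a global phase.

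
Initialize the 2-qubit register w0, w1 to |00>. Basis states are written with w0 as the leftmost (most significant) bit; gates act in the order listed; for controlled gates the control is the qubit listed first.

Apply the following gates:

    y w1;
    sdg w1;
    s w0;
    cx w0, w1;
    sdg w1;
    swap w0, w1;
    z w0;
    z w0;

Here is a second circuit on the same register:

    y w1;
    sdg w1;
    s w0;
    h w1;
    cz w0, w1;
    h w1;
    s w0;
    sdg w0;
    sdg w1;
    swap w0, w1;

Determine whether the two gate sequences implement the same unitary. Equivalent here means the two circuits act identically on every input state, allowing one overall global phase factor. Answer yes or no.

Yes: on every input state the two circuits agree up to one overall phase factor.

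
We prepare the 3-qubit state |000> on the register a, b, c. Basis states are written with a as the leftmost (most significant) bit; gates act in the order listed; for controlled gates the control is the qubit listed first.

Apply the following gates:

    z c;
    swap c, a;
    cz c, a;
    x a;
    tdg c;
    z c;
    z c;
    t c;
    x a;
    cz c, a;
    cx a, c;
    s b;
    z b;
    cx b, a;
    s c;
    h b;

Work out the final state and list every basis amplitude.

The final amplitudes are sqrt(2)/2 on |000>, sqrt(2)/2 on |010>, and 0 on every other basis state. Key observation: gates 3-10 undo each other exactly, leaving only the rest of the circuit to track.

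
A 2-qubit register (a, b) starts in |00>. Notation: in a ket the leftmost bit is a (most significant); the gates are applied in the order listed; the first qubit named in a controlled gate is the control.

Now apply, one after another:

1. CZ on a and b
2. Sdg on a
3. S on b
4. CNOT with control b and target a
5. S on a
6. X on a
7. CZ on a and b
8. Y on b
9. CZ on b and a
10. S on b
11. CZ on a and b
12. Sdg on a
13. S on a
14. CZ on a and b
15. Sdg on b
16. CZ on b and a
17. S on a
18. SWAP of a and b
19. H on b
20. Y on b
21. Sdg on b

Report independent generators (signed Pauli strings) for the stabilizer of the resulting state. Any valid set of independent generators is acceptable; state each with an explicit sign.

One valid set of independent stabilizer generators is -IY, -ZI (any independent generating set of the same group is equally correct). Key observation: gates 9-16 undo each other exactly, leaving only the rest of the circuit to track.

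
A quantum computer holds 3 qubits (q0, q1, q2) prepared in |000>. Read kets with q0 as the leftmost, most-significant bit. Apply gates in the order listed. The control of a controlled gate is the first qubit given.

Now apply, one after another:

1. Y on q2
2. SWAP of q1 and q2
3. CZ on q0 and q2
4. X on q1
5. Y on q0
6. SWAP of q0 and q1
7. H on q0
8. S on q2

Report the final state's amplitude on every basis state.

The resulting statevector has amplitude -sqrt(2)/2 on |010>, -sqrt(2)/2 on |110>, and 0 on every other basis state.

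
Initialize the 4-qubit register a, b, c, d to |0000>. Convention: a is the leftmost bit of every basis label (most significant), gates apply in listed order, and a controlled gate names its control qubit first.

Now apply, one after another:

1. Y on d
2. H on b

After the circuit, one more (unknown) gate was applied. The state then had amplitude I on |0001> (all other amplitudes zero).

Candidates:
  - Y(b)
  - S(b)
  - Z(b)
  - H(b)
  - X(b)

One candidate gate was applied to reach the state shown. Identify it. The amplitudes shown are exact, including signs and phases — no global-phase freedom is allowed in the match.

The applied gate was H(b).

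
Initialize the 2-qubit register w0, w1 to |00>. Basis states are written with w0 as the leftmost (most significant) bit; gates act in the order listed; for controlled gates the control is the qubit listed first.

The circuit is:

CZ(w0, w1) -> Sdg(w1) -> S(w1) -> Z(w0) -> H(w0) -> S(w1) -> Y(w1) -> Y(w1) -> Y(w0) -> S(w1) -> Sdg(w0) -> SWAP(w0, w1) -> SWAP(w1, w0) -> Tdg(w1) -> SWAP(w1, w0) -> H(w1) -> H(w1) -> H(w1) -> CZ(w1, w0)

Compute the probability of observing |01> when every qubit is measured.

Outcome |01> occurs with probability 1/2.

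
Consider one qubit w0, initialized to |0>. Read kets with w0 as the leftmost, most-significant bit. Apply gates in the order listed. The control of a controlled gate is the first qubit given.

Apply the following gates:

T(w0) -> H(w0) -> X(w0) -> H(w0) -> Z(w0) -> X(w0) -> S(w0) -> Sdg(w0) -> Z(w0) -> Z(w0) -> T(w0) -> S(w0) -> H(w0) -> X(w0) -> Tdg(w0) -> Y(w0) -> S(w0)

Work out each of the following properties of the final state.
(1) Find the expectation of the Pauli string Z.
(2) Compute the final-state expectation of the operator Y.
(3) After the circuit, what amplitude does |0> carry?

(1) In the final state, Z has expectation 0. Key observation: the block from step 2 through step 5 cancels to the identity and can be dropped.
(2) The expectation value of Y is sqrt(2)/2.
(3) |0> carries amplitude sqrt(2)/2 in the final state.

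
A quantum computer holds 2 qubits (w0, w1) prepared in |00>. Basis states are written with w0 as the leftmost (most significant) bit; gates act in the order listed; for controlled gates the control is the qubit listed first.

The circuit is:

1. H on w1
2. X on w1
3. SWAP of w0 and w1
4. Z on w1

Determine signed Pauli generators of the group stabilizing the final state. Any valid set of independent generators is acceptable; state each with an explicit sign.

One valid set of independent stabilizer generators is +XI, +IZ (any independent generating set of the same group is equally correct).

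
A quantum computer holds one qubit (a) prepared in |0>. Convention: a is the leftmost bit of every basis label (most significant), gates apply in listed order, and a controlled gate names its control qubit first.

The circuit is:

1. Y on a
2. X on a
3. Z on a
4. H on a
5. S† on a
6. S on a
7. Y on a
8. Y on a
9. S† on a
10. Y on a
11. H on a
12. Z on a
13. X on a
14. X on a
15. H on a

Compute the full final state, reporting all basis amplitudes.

The resulting statevector has amplitude -sqrt(2)/2 on |0>, -sqrt(2)*I/2 on |1>. Key observation: the block from step 6 through step 9 cancels to the identity and can be dropped.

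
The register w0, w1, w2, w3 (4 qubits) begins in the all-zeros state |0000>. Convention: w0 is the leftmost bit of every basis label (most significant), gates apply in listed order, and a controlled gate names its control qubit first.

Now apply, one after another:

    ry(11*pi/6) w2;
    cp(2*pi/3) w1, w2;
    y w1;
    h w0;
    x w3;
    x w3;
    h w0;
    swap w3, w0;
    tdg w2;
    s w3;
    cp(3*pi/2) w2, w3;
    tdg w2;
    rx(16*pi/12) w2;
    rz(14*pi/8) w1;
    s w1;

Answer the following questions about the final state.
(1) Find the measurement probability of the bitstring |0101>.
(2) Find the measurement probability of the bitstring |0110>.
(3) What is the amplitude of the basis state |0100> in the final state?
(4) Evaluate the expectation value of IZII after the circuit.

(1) The probability of measuring |0101> is 0. Key observation: gates 4-7 undo each other exactly, leaving only the rest of the circuit to track.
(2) The probability of measuring |0110> is sqrt(3)/4 + 1/2.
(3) |0100> carries amplitude (-sqrt(6) + sqrt(2))*exp(7*I*pi/8)/4 in the final state.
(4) The observable IZII averages to -1.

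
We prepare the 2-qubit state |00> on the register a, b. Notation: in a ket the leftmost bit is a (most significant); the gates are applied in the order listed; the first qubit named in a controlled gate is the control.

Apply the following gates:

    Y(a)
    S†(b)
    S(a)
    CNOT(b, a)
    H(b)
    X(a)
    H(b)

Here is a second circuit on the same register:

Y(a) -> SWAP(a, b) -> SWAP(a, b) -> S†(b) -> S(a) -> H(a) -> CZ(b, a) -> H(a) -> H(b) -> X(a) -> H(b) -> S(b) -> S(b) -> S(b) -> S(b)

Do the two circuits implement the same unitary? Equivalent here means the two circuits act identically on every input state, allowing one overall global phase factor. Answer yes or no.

Yes — the two circuits implement the same unitary up to a global phase.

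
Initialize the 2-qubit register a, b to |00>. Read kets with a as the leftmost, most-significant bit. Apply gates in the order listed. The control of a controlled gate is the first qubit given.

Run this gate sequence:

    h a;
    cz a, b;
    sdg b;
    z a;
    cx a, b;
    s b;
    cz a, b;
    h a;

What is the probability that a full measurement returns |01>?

A full measurement returns |01> with probability 1/4.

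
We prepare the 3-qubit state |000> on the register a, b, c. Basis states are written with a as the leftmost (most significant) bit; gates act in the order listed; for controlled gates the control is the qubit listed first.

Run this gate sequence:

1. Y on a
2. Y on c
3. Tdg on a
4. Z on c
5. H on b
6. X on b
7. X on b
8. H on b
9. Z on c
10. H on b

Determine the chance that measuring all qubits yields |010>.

The probability of measuring |010> is 0. Key observation: gates 4-9 undo each other exactly, leaving only the rest of the circuit to track.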